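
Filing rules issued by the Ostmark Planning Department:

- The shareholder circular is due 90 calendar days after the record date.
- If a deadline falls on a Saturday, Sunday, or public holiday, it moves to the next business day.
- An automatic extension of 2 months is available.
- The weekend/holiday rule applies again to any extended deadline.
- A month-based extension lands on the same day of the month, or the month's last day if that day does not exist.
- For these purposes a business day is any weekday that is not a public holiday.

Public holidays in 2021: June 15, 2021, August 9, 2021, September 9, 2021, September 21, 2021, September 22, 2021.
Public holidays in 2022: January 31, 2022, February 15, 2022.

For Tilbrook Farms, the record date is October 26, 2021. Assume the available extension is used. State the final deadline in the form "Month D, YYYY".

March 24, 2022

90 calendar days after October 26, 2021 is January 24, 2022.
January 24, 2022 (Monday) is already a business day.
Add 2 months to January 24, 2022: March 24, 2022.
March 24, 2022 is a Thursday and not a listed holiday, so it stands.
Deadline: March 24, 2022.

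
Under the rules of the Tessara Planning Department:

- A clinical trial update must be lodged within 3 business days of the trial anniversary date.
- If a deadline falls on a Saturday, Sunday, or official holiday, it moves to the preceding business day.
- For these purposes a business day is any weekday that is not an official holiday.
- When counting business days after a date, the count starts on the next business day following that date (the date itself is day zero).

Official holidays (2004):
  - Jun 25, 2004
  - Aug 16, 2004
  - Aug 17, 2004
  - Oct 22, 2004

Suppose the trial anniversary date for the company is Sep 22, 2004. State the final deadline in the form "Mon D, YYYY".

Starting the day after Sep 22, 2004 and counting 3 business days lands on Sep 27, 2004.
Since Sep 27, 2004 is a Monday and not a holiday, the date is unchanged.
The final due date is Sep 27, 2004.

Sep 27, 2004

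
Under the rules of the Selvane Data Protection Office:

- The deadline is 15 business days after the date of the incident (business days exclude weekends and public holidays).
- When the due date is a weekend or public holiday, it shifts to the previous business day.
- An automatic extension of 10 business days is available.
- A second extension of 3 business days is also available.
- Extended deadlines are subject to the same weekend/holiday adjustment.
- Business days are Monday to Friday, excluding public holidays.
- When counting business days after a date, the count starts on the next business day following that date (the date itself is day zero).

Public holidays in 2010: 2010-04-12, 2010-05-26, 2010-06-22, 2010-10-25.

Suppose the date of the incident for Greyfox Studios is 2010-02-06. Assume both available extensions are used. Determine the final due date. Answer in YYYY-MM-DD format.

15 business days after 2010-02-06, excluding weekends and holidays, is 2010-02-26.
2010-02-26 falls on a Friday, which is a business day, so no adjustment is needed.
The 10-business-day extension runs from 2010-02-26 to 2010-03-12.
2010-03-12 (Friday) is already a business day.
The 3-business-day extension runs from 2010-03-12 to 2010-03-17.
2010-03-17 (Wednesday) is already a business day.
Deadline: 2010-03-17.

2010-03-17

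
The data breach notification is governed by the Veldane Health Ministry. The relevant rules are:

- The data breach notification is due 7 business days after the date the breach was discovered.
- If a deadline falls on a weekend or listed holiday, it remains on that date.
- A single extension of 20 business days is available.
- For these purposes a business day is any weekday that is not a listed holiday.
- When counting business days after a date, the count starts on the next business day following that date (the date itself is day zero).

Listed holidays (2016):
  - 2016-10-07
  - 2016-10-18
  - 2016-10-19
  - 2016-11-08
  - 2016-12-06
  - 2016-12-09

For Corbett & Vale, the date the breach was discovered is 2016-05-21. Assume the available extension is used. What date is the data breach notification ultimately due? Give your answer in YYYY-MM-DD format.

2016-06-28

Starting the day after 2016-05-21 and counting 7 business days lands on 2016-05-31.
No adjustment is made for weekends or holidays, so 2016-05-31 stands.
Counting 20 further business days from 2016-05-31 reaches 2016-06-28.
2016-06-28 falls on a Tuesday. The rules make no weekend/holiday allowance, so it remains 2016-06-28.
The final due date is 2016-06-28.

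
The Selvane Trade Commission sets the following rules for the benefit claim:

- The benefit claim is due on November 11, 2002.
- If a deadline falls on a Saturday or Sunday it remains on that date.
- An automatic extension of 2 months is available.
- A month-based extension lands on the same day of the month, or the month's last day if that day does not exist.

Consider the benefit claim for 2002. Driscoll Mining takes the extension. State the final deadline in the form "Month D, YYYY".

January 11, 2003

Start from the fixed due date, November 11, 2002.
No adjustment is made for weekends or holidays, so November 11, 2002 stands.
Applying the 2 months extension: 2 months after November 11, 2002 is January 11, 2003.
No adjustment is made for weekends or holidays, so January 11, 2003 stands.
Deadline: January 11, 2003.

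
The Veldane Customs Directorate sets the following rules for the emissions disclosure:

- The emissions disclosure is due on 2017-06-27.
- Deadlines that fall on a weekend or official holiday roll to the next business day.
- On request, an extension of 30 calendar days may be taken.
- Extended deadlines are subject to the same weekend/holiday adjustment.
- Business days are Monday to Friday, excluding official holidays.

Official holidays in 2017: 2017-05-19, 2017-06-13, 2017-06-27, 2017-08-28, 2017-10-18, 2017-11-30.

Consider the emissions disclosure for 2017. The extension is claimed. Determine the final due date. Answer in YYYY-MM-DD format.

2017-07-28

The stated deadline is 2017-06-27.
Because 2017-06-27 is a listed holiday, the deadline becomes 2017-06-28 (Wednesday).
The 30-calendar-day extension moves the deadline from 2017-06-28 to 2017-07-28.
Since 2017-07-28 is a Friday and not a holiday, the date is unchanged.
Final deadline: 2017-07-28.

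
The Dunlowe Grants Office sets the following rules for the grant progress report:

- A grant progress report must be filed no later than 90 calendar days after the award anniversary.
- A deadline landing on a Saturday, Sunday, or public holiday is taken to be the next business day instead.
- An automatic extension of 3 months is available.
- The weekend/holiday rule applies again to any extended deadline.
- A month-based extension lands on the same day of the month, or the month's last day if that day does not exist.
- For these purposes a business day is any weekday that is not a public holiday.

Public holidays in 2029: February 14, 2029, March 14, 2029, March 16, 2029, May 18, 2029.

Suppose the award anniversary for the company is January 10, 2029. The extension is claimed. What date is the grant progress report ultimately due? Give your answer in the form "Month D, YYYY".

90 calendar days after January 10, 2029 is April 10, 2029.
April 10, 2029 falls on a Tuesday, which is a business day, so no adjustment is needed.
The 3 months extension carries April 10, 2029 to July 10, 2029.
July 10, 2029 falls on a Tuesday, which is a business day, so no adjustment is needed.
The final due date is July 10, 2029.

July 10, 2029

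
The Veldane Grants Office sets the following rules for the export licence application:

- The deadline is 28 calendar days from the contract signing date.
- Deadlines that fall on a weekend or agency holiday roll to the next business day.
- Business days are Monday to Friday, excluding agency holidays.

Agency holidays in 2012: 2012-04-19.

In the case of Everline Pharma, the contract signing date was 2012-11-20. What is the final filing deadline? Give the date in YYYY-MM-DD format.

2012-12-18

28 calendar days after 2012-11-20 is 2012-12-18.
2012-12-18 falls on a Tuesday, which is a business day, so no adjustment is needed.
The final due date is 2012-12-18.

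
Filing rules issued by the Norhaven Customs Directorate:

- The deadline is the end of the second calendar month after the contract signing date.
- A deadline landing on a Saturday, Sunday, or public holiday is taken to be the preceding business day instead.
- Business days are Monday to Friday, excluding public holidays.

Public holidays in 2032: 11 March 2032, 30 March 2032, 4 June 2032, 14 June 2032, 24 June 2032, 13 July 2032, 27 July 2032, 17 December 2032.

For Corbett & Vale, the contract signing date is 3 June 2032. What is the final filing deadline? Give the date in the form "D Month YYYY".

2 months after 3 June 2032 is August 2032; that month ends on 31 August 2032.
31 August 2032 falls on a Tuesday, which is a business day, so no adjustment is needed.
Deadline: 31 August 2032.

31 August 2032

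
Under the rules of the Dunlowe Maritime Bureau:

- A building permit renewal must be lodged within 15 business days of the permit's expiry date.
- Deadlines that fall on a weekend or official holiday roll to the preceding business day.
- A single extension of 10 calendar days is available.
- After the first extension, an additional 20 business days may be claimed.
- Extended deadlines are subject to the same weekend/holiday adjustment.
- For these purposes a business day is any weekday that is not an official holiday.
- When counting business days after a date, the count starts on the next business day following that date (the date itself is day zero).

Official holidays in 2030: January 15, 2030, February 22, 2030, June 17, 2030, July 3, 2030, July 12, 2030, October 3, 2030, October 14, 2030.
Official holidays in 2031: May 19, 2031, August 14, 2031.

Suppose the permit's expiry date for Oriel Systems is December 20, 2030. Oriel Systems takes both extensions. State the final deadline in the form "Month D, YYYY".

Counting 15 business days after December 20, 2030 (skipping weekends and listed holidays) reaches January 10, 2031.
January 10, 2031 is a Friday and not a listed holiday, so it stands.
Applying the 10-calendar-day extension: January 10, 2031 + 10 days = January 20, 2031.
January 20, 2031 is a Monday and not a listed holiday, so it stands.
The 20-business-day extension runs from January 20, 2031 to February 17, 2031.
February 17, 2031 is a Monday and not a listed holiday, so it stands.
The final due date is February 17, 2031.

February 17, 2031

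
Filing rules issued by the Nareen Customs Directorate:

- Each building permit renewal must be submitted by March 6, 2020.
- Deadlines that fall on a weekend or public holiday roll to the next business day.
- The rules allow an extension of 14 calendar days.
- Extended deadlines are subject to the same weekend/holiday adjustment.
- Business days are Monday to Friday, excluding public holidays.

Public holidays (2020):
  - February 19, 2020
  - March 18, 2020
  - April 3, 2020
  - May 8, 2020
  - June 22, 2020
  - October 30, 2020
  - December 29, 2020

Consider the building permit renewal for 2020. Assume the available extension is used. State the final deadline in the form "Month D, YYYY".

March 20, 2020

The statutory due date is March 6, 2020.
Since March 6, 2020 is a Friday and not a holiday, the date is unchanged.
Applying the 14-calendar-day extension: March 6, 2020 + 14 days = March 20, 2020.
March 20, 2020 falls on a Friday, which is a business day, so no adjustment is needed.
Final deadline: March 20, 2020.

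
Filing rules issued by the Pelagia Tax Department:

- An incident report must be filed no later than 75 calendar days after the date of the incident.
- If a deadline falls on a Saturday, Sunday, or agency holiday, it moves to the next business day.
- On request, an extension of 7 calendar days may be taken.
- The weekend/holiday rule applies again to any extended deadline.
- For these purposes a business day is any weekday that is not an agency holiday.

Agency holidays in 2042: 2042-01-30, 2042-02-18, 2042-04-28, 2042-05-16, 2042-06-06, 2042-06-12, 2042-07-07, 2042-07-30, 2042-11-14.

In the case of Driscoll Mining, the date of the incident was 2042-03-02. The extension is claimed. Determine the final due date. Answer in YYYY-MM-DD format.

75 calendar days after 2042-03-02 is 2042-05-16.
2042-05-16 is a listed holiday, so it moves to the next business day, 2042-05-19 (Monday).
Add the 7 calendar-day extension to 2042-05-19: 2042-05-26.
2042-05-26 (Monday) is already a business day.
So the filing is due 2042-05-26.

2042-05-26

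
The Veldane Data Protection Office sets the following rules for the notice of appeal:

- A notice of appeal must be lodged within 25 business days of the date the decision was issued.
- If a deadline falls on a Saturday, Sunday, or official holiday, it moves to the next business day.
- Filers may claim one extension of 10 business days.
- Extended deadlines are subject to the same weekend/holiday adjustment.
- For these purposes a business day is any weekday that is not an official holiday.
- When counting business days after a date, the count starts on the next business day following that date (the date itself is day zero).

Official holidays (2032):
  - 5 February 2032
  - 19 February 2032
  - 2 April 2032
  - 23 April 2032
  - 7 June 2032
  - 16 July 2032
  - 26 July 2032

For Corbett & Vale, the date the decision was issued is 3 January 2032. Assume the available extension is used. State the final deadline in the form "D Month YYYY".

Counting 25 business days after 3 January 2032 (skipping weekends and listed holidays) reaches 9 February 2032.
Since 9 February 2032 is a Monday and not a holiday, the date is unchanged.
The 10-business-day extension runs from 9 February 2032 to 24 February 2032.
Since 24 February 2032 is a Tuesday and not a holiday, the date is unchanged.
So the filing is due 24 February 2032.

24 February 2032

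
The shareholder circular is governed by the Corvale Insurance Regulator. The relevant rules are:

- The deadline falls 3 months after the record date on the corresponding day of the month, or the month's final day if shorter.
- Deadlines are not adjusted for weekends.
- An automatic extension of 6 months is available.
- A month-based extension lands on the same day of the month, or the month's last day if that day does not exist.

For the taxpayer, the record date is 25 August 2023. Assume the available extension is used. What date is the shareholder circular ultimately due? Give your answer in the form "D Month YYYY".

25 May 2024

3 months from 25 August 2023 is 25 November 2023.
25 November 2023 is a Saturday; no weekend or holiday adjustment applies.
Applying the 6 months extension: 6 months after 25 November 2023 is 25 May 2024.
25 May 2024 falls on a Saturday. The rules make no weekend/holiday allowance, so it remains 25 May 2024.
Deadline: 25 May 2024.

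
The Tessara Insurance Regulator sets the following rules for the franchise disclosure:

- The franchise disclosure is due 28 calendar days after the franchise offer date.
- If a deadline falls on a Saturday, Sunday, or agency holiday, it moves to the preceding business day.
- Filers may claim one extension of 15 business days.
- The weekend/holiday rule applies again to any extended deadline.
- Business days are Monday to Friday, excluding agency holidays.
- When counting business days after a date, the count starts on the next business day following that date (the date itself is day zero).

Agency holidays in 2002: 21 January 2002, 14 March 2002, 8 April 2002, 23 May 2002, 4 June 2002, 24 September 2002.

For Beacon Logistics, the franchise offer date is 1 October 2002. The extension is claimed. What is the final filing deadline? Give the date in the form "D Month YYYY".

19 November 2002

28 calendar days after 1 October 2002 is 29 October 2002.
Since 29 October 2002 is a Tuesday and not a holiday, the date is unchanged.
Counting 15 further business days from 29 October 2002 reaches 19 November 2002.
19 November 2002 (Tuesday) is already a business day.
Final deadline: 19 November 2002.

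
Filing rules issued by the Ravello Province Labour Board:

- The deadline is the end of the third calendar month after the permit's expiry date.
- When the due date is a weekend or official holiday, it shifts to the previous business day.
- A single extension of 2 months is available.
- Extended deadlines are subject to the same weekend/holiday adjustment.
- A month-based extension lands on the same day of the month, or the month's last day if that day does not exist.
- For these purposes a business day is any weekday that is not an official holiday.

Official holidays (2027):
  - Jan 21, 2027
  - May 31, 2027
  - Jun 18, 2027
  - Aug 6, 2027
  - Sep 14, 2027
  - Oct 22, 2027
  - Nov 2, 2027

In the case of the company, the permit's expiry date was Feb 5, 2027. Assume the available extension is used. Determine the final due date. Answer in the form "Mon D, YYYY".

Jul 28, 2027

The third month after Feb 5, 2027 is May 2027, whose last day is May 31, 2027.
May 31, 2027 is a listed holiday; the preceding business day is May 28, 2027 (Friday).
Add 2 months to May 28, 2027: Jul 28, 2027.
Jul 28, 2027 (Wednesday) is already a business day.
So the filing is due Jul 28, 2027.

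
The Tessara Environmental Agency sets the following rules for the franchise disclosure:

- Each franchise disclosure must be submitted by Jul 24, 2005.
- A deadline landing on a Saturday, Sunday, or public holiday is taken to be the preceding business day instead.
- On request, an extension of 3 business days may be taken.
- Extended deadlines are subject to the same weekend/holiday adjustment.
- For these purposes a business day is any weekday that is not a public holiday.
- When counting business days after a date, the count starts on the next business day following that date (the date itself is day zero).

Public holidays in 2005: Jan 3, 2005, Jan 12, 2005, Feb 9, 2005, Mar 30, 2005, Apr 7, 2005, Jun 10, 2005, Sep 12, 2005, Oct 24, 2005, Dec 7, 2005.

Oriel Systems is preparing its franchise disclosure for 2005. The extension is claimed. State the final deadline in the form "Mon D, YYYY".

Start from the fixed due date, Jul 24, 2005.
Jul 24, 2005 falls on a Sunday. Rolling to the preceding business day gives Jul 22, 2005, a Friday.
Counting 3 further business days from Jul 22, 2005 reaches Jul 27, 2005.
Jul 27, 2005 (Wednesday) is already a business day.
The final due date is Jul 27, 2005.

Jul 27, 2005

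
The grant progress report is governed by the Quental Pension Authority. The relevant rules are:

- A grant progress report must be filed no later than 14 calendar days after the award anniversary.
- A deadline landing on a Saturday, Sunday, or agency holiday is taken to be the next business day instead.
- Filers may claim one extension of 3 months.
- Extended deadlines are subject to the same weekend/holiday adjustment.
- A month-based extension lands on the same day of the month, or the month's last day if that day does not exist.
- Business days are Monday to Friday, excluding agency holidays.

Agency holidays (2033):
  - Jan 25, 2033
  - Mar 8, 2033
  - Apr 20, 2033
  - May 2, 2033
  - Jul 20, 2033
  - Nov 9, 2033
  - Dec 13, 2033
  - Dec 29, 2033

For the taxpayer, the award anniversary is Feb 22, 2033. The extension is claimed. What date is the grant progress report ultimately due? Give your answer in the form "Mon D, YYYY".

14 calendar days after Feb 22, 2033 is Mar 8, 2033.
Because Mar 8, 2033 is a listed holiday, the deadline becomes Mar 9, 2033 (Wednesday).
The 3 months extension carries Mar 9, 2033 to Jun 9, 2033.
Jun 9, 2033 (Thursday) is already a business day.
The final due date is Jun 9, 2033.

Jun 9, 2033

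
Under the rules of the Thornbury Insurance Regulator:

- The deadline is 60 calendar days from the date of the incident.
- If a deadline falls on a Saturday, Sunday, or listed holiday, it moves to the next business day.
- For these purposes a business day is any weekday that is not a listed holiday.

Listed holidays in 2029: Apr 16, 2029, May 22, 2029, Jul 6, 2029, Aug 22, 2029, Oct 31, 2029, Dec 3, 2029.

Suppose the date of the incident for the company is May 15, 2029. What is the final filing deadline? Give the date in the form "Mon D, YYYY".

From May 15, 2029, 60 calendar days later is Jul 14, 2029.
Jul 14, 2029 falls on a Saturday. Rolling to the next business day gives Jul 16, 2029, a Monday.
So the filing is due Jul 16, 2029.

Jul 16, 2029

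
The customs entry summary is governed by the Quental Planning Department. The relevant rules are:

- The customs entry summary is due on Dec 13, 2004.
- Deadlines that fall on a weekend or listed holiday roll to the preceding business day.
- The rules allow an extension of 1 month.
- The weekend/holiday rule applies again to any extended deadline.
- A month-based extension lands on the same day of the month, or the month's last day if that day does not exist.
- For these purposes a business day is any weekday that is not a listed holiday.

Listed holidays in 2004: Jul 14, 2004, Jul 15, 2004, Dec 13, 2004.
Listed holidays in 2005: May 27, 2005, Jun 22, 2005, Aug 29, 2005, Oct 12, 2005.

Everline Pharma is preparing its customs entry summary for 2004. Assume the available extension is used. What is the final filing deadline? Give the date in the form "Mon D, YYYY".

Jan 10, 2005

Start from the fixed due date, Dec 13, 2004.
Because Dec 13, 2004 is a listed holiday, the deadline becomes Dec 10, 2004 (Friday).
Add 1 month to Dec 10, 2004: Jan 10, 2005.
Jan 10, 2005 is a Monday and not a listed holiday, so it stands.
So the filing is due Jan 10, 2005.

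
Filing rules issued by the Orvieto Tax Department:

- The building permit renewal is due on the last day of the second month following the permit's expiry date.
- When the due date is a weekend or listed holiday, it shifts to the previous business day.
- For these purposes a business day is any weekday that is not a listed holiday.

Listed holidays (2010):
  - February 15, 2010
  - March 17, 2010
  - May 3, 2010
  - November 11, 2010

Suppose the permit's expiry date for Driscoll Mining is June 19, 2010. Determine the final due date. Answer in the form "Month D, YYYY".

August 31, 2010

The second month after June 19, 2010 is August 2010, whose last day is August 31, 2010.
August 31, 2010 (Tuesday) is already a business day.
Deadline: August 31, 2010.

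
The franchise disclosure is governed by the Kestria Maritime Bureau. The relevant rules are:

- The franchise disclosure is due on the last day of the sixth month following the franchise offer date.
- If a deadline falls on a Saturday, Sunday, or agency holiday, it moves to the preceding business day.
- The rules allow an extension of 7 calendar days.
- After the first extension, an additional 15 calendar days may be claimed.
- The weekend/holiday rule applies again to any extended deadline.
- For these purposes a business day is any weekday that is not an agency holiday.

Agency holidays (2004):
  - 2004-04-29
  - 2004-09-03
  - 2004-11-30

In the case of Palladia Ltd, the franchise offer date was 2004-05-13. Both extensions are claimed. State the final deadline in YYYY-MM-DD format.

2004-12-21

The sixth month after 2004-05-13 is November 2004, whose last day is 2004-11-30.
2004-11-30 is a listed holiday; the preceding business day is 2004-11-29 (Monday).
Applying the 7-calendar-day extension: 2004-11-29 + 7 days = 2004-12-06.
2004-12-06 falls on a Monday, which is a business day, so no adjustment is needed.
Add the 15 calendar-day extension to 2004-12-06: 2004-12-21.
2004-12-21 falls on a Tuesday, which is a business day, so no adjustment is needed.
Final deadline: 2004-12-21.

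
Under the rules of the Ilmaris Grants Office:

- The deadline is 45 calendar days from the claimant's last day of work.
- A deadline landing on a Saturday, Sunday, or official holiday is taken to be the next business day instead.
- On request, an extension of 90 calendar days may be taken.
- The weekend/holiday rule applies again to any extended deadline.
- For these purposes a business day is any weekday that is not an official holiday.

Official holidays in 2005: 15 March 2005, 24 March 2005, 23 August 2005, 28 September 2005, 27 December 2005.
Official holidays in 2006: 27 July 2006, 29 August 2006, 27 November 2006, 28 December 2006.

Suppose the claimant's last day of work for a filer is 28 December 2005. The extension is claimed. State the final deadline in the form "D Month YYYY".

45 calendar days after 28 December 2005 is 11 February 2006.
11 February 2006 is a Saturday; the next business day is 13 February 2006 (Monday).
Add the 90 calendar-day extension to 13 February 2006: 14 May 2006.
14 May 2006 is a Sunday; the next business day is 15 May 2006 (Monday).
Deadline: 15 May 2006.

15 May 2006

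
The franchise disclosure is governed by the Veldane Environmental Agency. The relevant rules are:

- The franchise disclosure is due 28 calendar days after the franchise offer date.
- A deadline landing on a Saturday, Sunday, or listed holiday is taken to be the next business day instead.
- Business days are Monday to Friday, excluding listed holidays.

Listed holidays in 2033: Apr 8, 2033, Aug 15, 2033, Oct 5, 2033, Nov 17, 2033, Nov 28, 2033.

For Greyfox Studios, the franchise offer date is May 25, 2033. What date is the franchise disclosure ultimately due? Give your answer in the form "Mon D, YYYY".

28 calendar days after May 25, 2033 is Jun 22, 2033.
Jun 22, 2033 is a Wednesday and not a listed holiday, so it stands.
Deadline: Jun 22, 2033.

Jun 22, 2033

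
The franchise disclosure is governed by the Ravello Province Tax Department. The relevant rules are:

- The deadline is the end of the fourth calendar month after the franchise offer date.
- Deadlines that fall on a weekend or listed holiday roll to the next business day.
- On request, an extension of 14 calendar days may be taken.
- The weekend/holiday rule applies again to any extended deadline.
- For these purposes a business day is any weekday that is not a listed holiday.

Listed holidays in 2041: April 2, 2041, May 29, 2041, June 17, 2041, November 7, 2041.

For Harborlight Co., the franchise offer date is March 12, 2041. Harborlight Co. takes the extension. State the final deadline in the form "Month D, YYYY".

4 months after March 12, 2041 is July 2041; that month ends on July 31, 2041.
July 31, 2041 (Wednesday) is already a business day.
The 14-calendar-day extension moves the deadline from July 31, 2041 to August 14, 2041.
August 14, 2041 (Wednesday) is already a business day.
Final deadline: August 14, 2041.

August 14, 2041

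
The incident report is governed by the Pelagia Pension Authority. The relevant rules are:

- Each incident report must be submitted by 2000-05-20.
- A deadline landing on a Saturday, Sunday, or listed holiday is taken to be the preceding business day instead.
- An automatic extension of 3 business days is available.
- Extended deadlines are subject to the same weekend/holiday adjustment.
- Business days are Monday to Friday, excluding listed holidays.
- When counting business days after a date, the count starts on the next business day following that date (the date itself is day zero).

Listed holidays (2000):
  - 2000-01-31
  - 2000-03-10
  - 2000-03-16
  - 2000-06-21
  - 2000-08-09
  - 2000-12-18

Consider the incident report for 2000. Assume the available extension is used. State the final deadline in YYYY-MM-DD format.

2000-05-24

The stated deadline is 2000-05-20.
Because 2000-05-20 is a Saturday, the deadline becomes 2000-05-19 (Friday).
The 3-business-day extension runs from 2000-05-19 to 2000-05-24.
Since 2000-05-24 is a Wednesday and not a holiday, the date is unchanged.
Final deadline: 2000-05-24.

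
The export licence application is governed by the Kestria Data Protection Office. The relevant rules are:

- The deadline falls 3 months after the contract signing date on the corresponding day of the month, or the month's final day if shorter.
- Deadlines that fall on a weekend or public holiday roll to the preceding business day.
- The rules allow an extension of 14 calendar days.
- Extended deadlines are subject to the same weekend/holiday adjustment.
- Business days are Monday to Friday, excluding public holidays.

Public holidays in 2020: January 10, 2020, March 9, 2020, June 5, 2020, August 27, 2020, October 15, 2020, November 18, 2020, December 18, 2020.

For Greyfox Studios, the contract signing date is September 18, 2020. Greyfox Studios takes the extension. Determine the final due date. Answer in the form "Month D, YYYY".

3 months from September 18, 2020 is December 18, 2020.
December 18, 2020 is a listed holiday, so it moves to the preceding business day, December 17, 2020 (Thursday).
The 14-calendar-day extension moves the deadline from December 17, 2020 to December 31, 2020.
December 31, 2020 falls on a Thursday, which is a business day, so no adjustment is needed.
Deadline: December 31, 2020.

December 31, 2020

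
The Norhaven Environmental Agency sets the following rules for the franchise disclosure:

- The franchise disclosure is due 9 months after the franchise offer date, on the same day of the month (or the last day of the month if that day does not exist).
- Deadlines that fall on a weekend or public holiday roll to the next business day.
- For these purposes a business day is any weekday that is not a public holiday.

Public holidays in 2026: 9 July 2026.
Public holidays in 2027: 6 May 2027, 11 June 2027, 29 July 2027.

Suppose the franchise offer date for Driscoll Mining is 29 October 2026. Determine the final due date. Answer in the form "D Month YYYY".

30 July 2027

9 months from 29 October 2026 is 29 July 2027.
29 July 2027 falls on a listed holiday. Rolling to the next business day gives 30 July 2027, a Friday.
Final deadline: 30 July 2027.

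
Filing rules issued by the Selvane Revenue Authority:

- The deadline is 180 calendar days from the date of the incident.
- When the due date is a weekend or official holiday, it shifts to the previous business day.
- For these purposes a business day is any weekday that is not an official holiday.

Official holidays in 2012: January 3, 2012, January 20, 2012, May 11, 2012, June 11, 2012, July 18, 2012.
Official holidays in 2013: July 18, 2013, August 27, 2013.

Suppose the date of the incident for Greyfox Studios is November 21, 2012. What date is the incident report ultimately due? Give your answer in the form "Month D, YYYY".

May 20, 2013

From November 21, 2012, 180 calendar days later is May 20, 2013.
May 20, 2013 (Monday) is already a business day.
Final deadline: May 20, 2013.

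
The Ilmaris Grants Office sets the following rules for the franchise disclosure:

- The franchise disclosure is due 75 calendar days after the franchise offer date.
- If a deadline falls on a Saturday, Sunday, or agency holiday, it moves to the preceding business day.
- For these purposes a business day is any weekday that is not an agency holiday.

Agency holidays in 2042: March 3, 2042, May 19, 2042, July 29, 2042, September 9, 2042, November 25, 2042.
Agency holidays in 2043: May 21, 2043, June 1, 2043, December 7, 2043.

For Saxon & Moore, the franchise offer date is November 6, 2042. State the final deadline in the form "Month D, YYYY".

January 20, 2043

75 calendar days after November 6, 2042 is January 20, 2043.
Since January 20, 2043 is a Tuesday and not a holiday, the date is unchanged.
So the filing is due January 20, 2043.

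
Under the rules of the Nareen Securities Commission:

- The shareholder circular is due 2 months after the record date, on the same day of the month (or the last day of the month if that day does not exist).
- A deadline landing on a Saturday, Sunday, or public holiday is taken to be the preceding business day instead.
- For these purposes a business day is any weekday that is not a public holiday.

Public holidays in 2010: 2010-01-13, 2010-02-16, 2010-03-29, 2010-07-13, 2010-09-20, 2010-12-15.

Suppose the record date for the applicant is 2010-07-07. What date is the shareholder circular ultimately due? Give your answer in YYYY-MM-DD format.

2010-09-07

2 months from 2010-07-07 is 2010-09-07.
2010-09-07 (Tuesday) is already a business day.
Deadline: 2010-09-07.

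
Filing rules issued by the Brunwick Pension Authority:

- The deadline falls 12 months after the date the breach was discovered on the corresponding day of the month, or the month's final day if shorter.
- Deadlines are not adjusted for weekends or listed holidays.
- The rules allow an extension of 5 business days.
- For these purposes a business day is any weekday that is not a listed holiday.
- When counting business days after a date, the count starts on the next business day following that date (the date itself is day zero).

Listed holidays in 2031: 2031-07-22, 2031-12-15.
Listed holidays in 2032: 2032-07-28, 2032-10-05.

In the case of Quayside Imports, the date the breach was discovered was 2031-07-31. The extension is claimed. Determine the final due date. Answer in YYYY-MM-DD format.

2032-08-06

12 months from 2031-07-31 is 2032-07-31.
No adjustment is made for weekends or holidays, so 2032-07-31 stands.
Applying the 5-business-day extension: 5 business days after 2032-07-31 is 2032-08-06.
2032-08-06 is a Friday; no weekend or holiday adjustment applies.
The final due date is 2032-08-06.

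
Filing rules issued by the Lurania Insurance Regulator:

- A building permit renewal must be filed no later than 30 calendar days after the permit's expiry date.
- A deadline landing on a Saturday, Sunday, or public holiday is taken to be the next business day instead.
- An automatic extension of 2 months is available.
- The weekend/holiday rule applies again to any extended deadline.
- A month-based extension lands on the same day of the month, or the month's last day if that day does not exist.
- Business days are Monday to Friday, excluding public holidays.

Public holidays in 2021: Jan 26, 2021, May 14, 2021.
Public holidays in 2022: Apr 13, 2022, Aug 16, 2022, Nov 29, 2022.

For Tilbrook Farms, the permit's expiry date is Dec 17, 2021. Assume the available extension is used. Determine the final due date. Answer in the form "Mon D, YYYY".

Mar 17, 2022

From Dec 17, 2021, 30 calendar days later is Jan 16, 2022.
Because Jan 16, 2022 is a Sunday, the deadline becomes Jan 17, 2022 (Monday).
The 2 months extension carries Jan 17, 2022 to Mar 17, 2022.
Since Mar 17, 2022 is a Thursday and not a holiday, the date is unchanged.
The final due date is Mar 17, 2022.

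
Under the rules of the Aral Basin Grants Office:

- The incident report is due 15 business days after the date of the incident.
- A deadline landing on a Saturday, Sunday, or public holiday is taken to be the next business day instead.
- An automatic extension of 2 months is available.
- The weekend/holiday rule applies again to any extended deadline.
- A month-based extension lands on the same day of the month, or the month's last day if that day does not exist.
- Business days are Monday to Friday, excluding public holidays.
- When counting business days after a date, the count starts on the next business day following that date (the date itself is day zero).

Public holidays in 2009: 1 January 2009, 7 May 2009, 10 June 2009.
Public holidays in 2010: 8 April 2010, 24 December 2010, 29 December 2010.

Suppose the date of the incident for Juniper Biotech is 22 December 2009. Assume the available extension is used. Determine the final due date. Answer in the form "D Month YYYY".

12 March 2010

Starting the day after 22 December 2009 and counting 15 business days lands on 12 January 2010.
12 January 2010 falls on a Tuesday, which is a business day, so no adjustment is needed.
Add 2 months to 12 January 2010: 12 March 2010.
12 March 2010 (Friday) is already a business day.
Final deadline: 12 March 2010.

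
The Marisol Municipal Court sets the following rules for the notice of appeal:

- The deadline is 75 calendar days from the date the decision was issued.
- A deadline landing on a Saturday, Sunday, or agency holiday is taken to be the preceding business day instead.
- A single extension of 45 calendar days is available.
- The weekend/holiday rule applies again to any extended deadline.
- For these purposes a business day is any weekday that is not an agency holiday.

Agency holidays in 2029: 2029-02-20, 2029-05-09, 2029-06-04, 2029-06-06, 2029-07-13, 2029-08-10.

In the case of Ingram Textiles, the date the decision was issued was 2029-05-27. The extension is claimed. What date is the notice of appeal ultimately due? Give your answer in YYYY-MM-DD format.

75 calendar days after 2029-05-27 is 2029-08-10.
2029-08-10 is a listed holiday; the preceding business day is 2029-08-09 (Thursday).
Applying the 45-calendar-day extension: 2029-08-09 + 45 days = 2029-09-23.
2029-09-23 falls on a Sunday. Rolling to the preceding business day gives 2029-09-21, a Friday.
So the filing is due 2029-09-21.

2029-09-21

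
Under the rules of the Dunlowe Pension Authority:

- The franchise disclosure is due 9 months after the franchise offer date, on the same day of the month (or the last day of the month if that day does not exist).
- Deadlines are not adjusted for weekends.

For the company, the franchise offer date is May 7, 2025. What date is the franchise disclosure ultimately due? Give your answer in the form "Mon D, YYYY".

Feb 7, 2026

9 months after May 7, 2025, on the same day of the month, is Feb 7, 2026.
Feb 7, 2026 is a Saturday; no weekend or holiday adjustment applies.
Final deadline: Feb 7, 2026.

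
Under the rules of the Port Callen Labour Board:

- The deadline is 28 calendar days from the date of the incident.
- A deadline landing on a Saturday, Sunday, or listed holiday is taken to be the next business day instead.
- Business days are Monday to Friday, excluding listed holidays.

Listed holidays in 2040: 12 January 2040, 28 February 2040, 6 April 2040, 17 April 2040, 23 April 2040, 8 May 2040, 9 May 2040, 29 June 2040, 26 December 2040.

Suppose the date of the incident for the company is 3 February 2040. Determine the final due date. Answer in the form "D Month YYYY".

Trigger date 3 February 2040 + 28 calendar days = 2 March 2040.
2 March 2040 falls on a Friday, which is a business day, so no adjustment is needed.
So the filing is due 2 March 2040.

2 March 2040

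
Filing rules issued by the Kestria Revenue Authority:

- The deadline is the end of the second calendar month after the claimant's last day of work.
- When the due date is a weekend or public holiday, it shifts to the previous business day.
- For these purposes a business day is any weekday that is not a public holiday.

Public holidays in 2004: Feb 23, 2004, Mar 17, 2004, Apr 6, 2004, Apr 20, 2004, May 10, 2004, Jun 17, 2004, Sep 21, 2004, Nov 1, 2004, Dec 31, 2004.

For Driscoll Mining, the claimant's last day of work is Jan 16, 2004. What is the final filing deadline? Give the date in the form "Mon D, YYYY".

Mar 31, 2004

The second month after Jan 16, 2004 is March 2004, whose last day is Mar 31, 2004.
Mar 31, 2004 falls on a Wednesday, which is a business day, so no adjustment is needed.
The final due date is Mar 31, 2004.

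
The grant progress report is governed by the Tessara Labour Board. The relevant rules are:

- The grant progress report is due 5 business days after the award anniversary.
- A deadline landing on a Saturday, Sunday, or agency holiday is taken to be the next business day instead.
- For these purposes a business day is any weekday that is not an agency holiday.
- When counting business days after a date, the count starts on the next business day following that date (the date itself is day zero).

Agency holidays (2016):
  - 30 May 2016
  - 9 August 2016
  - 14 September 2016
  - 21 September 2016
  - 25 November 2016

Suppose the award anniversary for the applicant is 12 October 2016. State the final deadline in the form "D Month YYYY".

19 October 2016

Counting 5 business days after 12 October 2016 (skipping weekends and listed holidays) reaches 19 October 2016.
Since 19 October 2016 is a Wednesday and not a holiday, the date is unchanged.
Final deadline: 19 October 2016.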